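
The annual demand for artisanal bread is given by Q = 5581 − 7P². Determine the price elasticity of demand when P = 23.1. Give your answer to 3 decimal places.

At P = 23.1, Q = 1845.730.
dQ/dP = −14P = -323.400.
ε = (dQ/dP)(P/Q) = (-323.400)(23.1/1845.730).

-4.047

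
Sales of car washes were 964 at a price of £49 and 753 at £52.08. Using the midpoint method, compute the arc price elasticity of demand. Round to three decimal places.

-4.033

ΔQ = 753 − 964 = -211; ΔP = 52.08 − 49 = 3.08.
Midpoints: P̄ = 50.54, Q̄ = 858.5.
ε = (ΔQ/ΔP)(P̄/Q̄) = (-211/3.08)(50.54/858.5).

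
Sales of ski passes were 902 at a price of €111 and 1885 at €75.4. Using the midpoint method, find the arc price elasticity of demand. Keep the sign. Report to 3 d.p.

ΔQ = 1885 − 902 = 983; ΔP = 75.4 − 111 = -35.6.
Midpoints: P̄ = 93.20, Q̄ = 1393.5.
ε = (ΔQ/ΔP)(P̄/Q̄) = (983/-35.6)(93.20/1393.5).

-1.847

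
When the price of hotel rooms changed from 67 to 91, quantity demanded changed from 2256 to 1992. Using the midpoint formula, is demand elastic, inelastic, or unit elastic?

Arc ε ≈ -0.409.
|ε| = 0.41 < 1.

inelastic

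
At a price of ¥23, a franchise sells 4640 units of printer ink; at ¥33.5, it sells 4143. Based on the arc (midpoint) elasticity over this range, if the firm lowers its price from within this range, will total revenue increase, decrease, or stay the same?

decrease

Arc ε = (-497/10.5)(28.25/4391.5) ≈ -0.304.
|ε| = 0.30 < 1, so demand is inelastic. A price cut therefore reduces total revenue.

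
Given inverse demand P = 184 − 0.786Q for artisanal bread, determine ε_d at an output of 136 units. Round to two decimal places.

-0.72

At Q = 136, P = 184 − 0.786(136) = 77.10.
dP/dQ = −0.786, so dQ/dP = 1/(−0.786) = -1.272.
ε = (dQ/dP)(P/Q) = (-1.272)(77.10/136).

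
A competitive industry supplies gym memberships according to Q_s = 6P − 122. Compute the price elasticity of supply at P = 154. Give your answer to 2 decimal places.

1.15

At P = 154, Q_s = 802.
dQ_s/dP = 6.
ε_s = (dQ_s/dP)(P/Q_s) = (6)(154/802).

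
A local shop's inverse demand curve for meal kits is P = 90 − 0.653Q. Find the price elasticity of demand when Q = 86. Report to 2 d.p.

At Q = 86, P = 90 − 0.653(86) = 33.84.
dP/dQ = −0.653, so dQ/dP = 1/(−0.653) = -1.531.
ε = (dQ/dP)(P/Q) = (-1.531)(33.84/86).

-0.60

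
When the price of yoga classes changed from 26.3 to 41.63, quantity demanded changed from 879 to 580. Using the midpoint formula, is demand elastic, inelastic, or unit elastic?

inelastic

Arc ε ≈ -0.908.
|ε| = 0.91 < 1.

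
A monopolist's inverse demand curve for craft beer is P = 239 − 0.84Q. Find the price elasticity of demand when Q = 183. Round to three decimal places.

At Q = 183, P = 239 − 0.84(183) = 85.28.
dP/dQ = −0.84, so dQ/dP = 1/(−0.84) = -1.190.
ε = (dQ/dP)(P/Q) = (-1.190)(85.28/183).

-0.555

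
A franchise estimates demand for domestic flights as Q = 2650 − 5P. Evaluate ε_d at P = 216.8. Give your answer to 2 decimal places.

At P = 216.8, Q = 1566.
dQ/dP = −5.
ε = (dQ/dP)(P/Q) = (-5)(216.8/1566).

-0.69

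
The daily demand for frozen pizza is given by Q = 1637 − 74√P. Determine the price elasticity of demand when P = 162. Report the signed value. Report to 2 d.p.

-0.68

At P = 162, Q = 695.134.
dQ/dP = −74/(2√P) = -2.907.
ε = (dQ/dP)(P/Q) = (-2.907)(162/695.134).
|ε| < 1, so demand is inelastic at this price.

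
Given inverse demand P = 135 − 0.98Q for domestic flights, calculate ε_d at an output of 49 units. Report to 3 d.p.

-1.811

At Q = 49, P = 135 − 0.98(49) = 86.98.
dP/dQ = −0.98, so dQ/dP = 1/(−0.98) = -1.020.
ε = (dQ/dP)(P/Q) = (-1.020)(86.98/49).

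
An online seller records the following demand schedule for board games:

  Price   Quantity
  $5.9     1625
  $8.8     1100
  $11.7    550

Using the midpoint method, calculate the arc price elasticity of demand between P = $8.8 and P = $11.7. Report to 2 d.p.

At P = 8.8, Q = 1100; at P = 11.7, Q = 550.
ΔQ = -550, ΔP = 2.9. Midpoints: P̄ = 10.25, Q̄ = 825.0.
ε = (ΔQ/ΔP)(P̄/Q̄) = (-550/2.9)(10.25/825.0).

-2.36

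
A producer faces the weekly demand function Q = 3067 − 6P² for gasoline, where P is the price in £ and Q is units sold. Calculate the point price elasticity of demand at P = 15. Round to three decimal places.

-1.573

At P = 15, Q = 1717.
dQ/dP = −12P = -180.
ε = (dQ/dP)(P/Q) = (-180)(15/1717).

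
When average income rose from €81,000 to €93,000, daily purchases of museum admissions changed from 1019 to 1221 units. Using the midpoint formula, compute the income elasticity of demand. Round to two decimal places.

ΔQ = 202, ΔI = 12000. Midpoints: Ī = 87,000, Q̄ = 1120.0.
ε_I = (ΔQ/ΔI)(Ī/Q̄) = (202/12000)(87000/1120.0).
ε_I > 0, so the good is normal.

1.31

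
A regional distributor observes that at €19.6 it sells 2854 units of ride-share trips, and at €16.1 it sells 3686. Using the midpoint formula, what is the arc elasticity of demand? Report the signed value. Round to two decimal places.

-1.30

ΔQ = 3686 − 2854 = 832; ΔP = 16.1 − 19.6 = -3.5.
Midpoints: P̄ = 17.85, Q̄ = 3270.0.
ε = (ΔQ/ΔP)(P̄/Q̄) = (832/-3.5)(17.85/3270.0).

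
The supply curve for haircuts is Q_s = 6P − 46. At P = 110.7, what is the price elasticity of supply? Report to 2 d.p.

At P = 110.7, Q_s = 618.20.
dQ_s/dP = 6.
ε_s = (dQ_s/dP)(P/Q_s) = (6)(110.7/618.20).

1.07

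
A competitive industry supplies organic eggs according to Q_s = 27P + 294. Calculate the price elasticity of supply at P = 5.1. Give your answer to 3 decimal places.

0.319

At P = 5.1, Q_s = 431.70.
dQ_s/dP = 27.
ε_s = (dQ_s/dP)(P/Q_s) = (27)(5.1/431.70).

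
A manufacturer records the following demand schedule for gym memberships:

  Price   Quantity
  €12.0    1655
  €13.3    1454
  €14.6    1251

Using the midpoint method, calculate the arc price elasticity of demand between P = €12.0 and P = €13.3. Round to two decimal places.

At P = 12.0, Q = 1655; at P = 13.3, Q = 1454.
ΔQ = -201, ΔP = 1.3. Midpoints: P̄ = 12.65, Q̄ = 1554.5.
ε = (ΔQ/ΔP)(P̄/Q̄) = (-201/1.3)(12.65/1554.5).

-1.26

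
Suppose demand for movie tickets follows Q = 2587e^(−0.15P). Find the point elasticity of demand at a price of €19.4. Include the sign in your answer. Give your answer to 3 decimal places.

At P = 19.4, Q = 140.929.
dQ/dP = −0.15·2587e^(−0.15P) = −0.15Q = -21.139.
ε = (dQ/dP)(P/Q) = (-21.139)(19.4/140.929).

-2.910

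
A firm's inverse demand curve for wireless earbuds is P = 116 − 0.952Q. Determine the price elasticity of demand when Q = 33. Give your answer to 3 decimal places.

-2.692

At Q = 33, P = 116 − 0.952(33) = 84.58.
dP/dQ = −0.952, so dQ/dP = 1/(−0.952) = -1.050.
ε = (dQ/dP)(P/Q) = (-1.050)(84.58/33).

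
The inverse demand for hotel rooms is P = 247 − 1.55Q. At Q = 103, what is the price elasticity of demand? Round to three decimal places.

-0.547

At Q = 103, P = 247 − 1.55(103) = 87.35.
dP/dQ = −1.55, so dQ/dP = 1/(−1.55) = -0.645.
ε = (dQ/dP)(P/Q) = (-0.645)(87.35/103).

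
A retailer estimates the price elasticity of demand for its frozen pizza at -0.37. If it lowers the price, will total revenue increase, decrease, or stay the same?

|ε| = 0.37 < 1, so demand is inelastic. A price cut therefore reduces total revenue.

decrease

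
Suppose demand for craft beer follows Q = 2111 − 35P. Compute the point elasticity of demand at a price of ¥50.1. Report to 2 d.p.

-4.90

At P = 50.1, Q = 357.500.
dQ/dP = −35.
ε = (dQ/dP)(P/Q) = (-35)(50.1/357.500).
|ε| > 1, so demand is elastic at this price.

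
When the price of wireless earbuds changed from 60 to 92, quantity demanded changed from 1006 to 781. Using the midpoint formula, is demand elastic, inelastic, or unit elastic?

Arc ε ≈ -0.598.
|ε| = 0.60 < 1.

inelastic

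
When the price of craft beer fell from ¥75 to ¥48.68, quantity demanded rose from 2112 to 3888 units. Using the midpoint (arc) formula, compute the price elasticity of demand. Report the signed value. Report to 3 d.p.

-1.391

ΔQ = 3888 − 2112 = 1776; ΔP = 48.68 − 75 = -26.32.
Midpoints: P̄ = 61.84, Q̄ = 3000.0.
ε = (ΔQ/ΔP)(P̄/Q̄) = (1776/-26.32)(61.84/3000.0).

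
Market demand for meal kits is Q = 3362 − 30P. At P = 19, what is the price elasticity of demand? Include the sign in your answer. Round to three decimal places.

-0.204

At P = 19, Q = 2792.
dQ/dP = −30.
ε = (dQ/dP)(P/Q) = (-30)(19/2792).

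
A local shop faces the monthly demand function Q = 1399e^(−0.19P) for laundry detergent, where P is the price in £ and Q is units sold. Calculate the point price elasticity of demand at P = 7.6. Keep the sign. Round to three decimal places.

At P = 7.6, Q = 330.139.
dQ/dP = −0.19·1399e^(−0.19P) = −0.19Q = -62.726.
ε = (dQ/dP)(P/Q) = (-62.726)(7.6/330.139).
|ε| > 1, so demand is elastic at this price.

-1.444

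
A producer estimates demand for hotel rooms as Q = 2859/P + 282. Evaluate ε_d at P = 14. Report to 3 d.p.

-0.420

At P = 14, Q = 486.214.
dQ/dP = −2859/P² = -14.587.
ε = (dQ/dP)(P/Q) = (-14.587)(14/486.214).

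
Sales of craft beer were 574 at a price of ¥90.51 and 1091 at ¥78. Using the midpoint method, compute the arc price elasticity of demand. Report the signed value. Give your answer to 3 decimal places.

-4.183

ΔQ = 1091 − 574 = 517; ΔP = 78 − 90.51 = -12.51.
Midpoints: P̄ = 84.25, Q̄ = 832.5.
ε = (ΔQ/ΔP)(P̄/Q̄) = (517/-12.51)(84.25/832.5).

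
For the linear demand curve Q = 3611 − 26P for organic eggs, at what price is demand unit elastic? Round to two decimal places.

69.44

For linear demand Q = a − bP, ε = −bP/(a − bP). |ε| = 1 when bP = a − bP, i.e. P = a/(2b).
P = 3611/(2·26) = 3611/52 = 69.4423.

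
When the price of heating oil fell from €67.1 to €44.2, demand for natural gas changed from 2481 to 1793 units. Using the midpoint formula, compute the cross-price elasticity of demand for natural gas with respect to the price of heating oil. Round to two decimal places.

0.78

ΔQ_x = 1793 − 2481 = -688; ΔP_y = 44.2 − 67.1 = -22.9.
Midpoints: P̄_y = 55.65, Q̄_x = 2137.0.
ε_xy = (ΔQ_x/ΔP_y)(P̄_y/Q̄_x) = (-688/-22.9)(55.65/2137.0).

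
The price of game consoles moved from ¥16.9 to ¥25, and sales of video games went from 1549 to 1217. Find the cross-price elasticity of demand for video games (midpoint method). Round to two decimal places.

ΔQ_x = 1217 − 1549 = -332; ΔP_y = 25 − 16.9 = 8.1.
Midpoints: P̄_y = 20.95, Q̄_x = 1383.0.
ε_xy = (ΔQ_x/ΔP_y)(P̄_y/Q̄_x) = (-332/8.1)(20.95/1383.0).

-0.62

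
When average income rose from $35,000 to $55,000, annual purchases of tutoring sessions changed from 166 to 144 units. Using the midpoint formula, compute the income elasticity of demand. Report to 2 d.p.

-0.32

ΔQ = -22, ΔI = 20000. Midpoints: Ī = 45,000, Q̄ = 155.0.
ε_I = (ΔQ/ΔI)(Ī/Q̄) = (-22/20000)(45000/155.0).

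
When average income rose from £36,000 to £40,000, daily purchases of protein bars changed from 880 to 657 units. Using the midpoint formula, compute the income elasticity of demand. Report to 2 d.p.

ΔQ = -223, ΔI = 4000. Midpoints: Ī = 38,000, Q̄ = 768.5.
ε_I = (ΔQ/ΔI)(Ī/Q̄) = (-223/4000)(38000/768.5).
ε_I < 0, so the good is inferior.

-2.76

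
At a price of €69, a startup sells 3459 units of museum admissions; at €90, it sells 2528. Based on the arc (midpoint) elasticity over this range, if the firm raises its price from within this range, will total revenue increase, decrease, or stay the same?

decrease

Arc ε = (-931/21)(79.50/2993.5) ≈ -1.177.
|ε| = 1.18 > 1, so demand is elastic. A price rise therefore reduces total revenue.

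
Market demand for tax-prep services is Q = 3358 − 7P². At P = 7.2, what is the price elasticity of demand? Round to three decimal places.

-0.242

At P = 7.2, Q = 2995.120.
dQ/dP = −14P = -100.800.
ε = (dQ/dP)(P/Q) = (-100.800)(7.2/2995.120).
|ε| < 1, so demand is inelastic at this price.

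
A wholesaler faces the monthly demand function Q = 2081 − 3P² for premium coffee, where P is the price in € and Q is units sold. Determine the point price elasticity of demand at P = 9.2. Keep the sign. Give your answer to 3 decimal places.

-0.278

At P = 9.2, Q = 1827.080.
dQ/dP = −6P = -55.200.
ε = (dQ/dP)(P/Q) = (-55.200)(9.2/1827.080).
|ε| < 1, so demand is inelastic at this price.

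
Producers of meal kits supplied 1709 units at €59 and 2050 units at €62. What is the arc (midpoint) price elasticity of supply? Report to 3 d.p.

3.659

ΔQ = 2050 − 1709 = 341; ΔP = 62 − 59 = 3.
Midpoints: P̄ = 60.50, Q̄ = 1879.5.
ε_s = (ΔQ/ΔP)(P̄/Q̄) = (341/3)(60.50/1879.5).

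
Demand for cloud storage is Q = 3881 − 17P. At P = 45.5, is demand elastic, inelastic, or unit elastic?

inelastic

Q = 3107.500, dQ/dP = -17.
ε = (dQ/dP)(P/Q) ≈ -0.249.
|ε| = 0.25 < 1.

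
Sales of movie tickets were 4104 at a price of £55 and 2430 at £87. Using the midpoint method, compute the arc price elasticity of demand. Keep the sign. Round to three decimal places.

ΔQ = 2430 − 4104 = -1674; ΔP = 87 − 55 = 32.
Midpoints: P̄ = 71.00, Q̄ = 3267.0.
ε = (ΔQ/ΔP)(P̄/Q̄) = (-1674/32)(71.00/3267.0).

-1.137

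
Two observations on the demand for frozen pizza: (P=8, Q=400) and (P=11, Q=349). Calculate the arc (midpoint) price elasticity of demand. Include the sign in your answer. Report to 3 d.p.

-0.431

ΔQ = 349 − 400 = -51; ΔP = 11 − 8 = 3.
Midpoints: P̄ = 9.50, Q̄ = 374.5.
ε = (ΔQ/ΔP)(P̄/Q̄) = (-51/3)(9.50/374.5).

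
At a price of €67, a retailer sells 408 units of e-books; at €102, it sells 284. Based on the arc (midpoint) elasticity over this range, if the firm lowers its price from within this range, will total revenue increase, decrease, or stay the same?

Arc ε = (-124/35)(84.50/346.0) ≈ -0.865.
|ε| = 0.87 < 1, so demand is inelastic. A price cut therefore reduces total revenue.

decrease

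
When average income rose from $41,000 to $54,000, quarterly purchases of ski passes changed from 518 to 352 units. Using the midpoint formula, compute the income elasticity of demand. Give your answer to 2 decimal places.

ΔQ = -166, ΔI = 13000. Midpoints: Ī = 47,500, Q̄ = 435.0.
ε_I = (ΔQ/ΔI)(Ī/Q̄) = (-166/13000)(47500/435.0).

-1.39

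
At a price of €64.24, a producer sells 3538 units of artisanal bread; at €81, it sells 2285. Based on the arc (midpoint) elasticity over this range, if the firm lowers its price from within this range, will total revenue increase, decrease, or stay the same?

increase

Arc ε = (-1253/16.76)(72.62/2911.5) ≈ -1.865.
|ε| = 1.86 > 1, so demand is elastic. A price cut therefore raises total revenue.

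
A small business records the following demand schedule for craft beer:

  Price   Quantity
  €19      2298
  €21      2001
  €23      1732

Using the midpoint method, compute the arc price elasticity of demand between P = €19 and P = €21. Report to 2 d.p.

At P = 19, Q = 2298; at P = 21, Q = 2001.
ΔQ = -297, ΔP = 2. Midpoints: P̄ = 20.00, Q̄ = 2149.5.
ε = (ΔQ/ΔP)(P̄/Q̄) = (-297/2)(20.00/2149.5).

-1.38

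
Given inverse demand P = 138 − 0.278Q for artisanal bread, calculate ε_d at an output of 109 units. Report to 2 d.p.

At Q = 109, P = 138 − 0.278(109) = 107.70.
dP/dQ = −0.278, so dQ/dP = 1/(−0.278) = -3.597.
ε = (dQ/dP)(P/Q) = (-3.597)(107.70/109).

-3.55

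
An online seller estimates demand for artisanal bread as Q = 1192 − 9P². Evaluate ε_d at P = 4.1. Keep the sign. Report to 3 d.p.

-0.291

At P = 4.1, Q = 1040.710.
dQ/dP = −18P = -73.800.
ε = (dQ/dP)(P/Q) = (-73.800)(4.1/1040.710).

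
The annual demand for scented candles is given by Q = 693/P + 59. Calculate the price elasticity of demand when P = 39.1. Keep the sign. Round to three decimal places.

At P = 39.1, Q = 76.724.
dQ/dP = −693/P² = -0.453.
ε = (dQ/dP)(P/Q) = (-0.453)(39.1/76.724).
|ε| < 1, so demand is inelastic at this price.

-0.231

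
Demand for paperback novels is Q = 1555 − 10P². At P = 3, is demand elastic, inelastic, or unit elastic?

inelastic

Q = 1465, dQ/dP = -60.
ε = (dQ/dP)(P/Q) ≈ -0.123.
|ε| = 0.12 < 1.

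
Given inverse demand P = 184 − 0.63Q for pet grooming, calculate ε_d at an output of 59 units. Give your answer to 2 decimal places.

At Q = 59, P = 184 − 0.63(59) = 146.83.
dP/dQ = −0.63, so dQ/dP = 1/(−0.63) = -1.587.
ε = (dQ/dP)(P/Q) = (-1.587)(146.83/59).

-3.95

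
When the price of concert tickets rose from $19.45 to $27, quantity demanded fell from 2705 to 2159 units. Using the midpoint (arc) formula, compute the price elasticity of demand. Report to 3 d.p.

-0.691

ΔQ = 2159 − 2705 = -546; ΔP = 27 − 19.45 = 7.55.
Midpoints: P̄ = 23.23, Q̄ = 2432.0.
ε = (ΔQ/ΔP)(P̄/Q̄) = (-546/7.55)(23.23/2432.0).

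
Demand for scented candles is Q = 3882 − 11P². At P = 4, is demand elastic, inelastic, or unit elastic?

Q = 3706, dQ/dP = -88.
ε = (dQ/dP)(P/Q) ≈ -0.095.
|ε| = 0.09 < 1.

inelastic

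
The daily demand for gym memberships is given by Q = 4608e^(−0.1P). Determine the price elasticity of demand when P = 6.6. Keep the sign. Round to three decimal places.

At P = 6.6, Q = 2381.651.
dQ/dP = −0.1·4608e^(−0.1P) = −0.1Q = -238.165.
ε = (dQ/dP)(P/Q) = (-238.165)(6.6/2381.651).
|ε| < 1, so demand is inelastic at this price.

-0.660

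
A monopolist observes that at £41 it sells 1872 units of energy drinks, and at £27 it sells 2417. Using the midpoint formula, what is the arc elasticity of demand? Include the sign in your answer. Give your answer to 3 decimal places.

ΔQ = 2417 − 1872 = 545; ΔP = 27 − 41 = -14.
Midpoints: P̄ = 34.00, Q̄ = 2144.5.
ε = (ΔQ/ΔP)(P̄/Q̄) = (545/-14)(34.00/2144.5).

-0.617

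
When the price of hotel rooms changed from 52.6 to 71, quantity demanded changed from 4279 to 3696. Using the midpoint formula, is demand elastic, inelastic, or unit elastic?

inelastic

Arc ε ≈ -0.491.
|ε| = 0.49 < 1.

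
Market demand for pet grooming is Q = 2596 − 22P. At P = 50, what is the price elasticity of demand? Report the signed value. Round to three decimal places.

-0.735

At P = 50, Q = 1496.
dQ/dP = −22.
ε = (dQ/dP)(P/Q) = (-22)(50/1496).
|ε| < 1, so demand is inelastic at this price.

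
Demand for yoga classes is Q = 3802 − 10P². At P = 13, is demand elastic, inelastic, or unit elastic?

Q = 2112, dQ/dP = -260.
ε = (dQ/dP)(P/Q) ≈ -1.600.
|ε| = 1.60 > 1.

elastic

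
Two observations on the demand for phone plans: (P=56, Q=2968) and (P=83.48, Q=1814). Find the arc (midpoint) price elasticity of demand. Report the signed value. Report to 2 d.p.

ΔQ = 1814 − 2968 = -1154; ΔP = 83.48 − 56 = 27.48.
Midpoints: P̄ = 69.74, Q̄ = 2391.0.
ε = (ΔQ/ΔP)(P̄/Q̄) = (-1154/27.48)(69.74/2391.0).

-1.22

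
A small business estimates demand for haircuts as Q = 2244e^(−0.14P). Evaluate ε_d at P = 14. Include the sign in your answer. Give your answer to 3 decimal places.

At P = 14, Q = 316.086.
dQ/dP = −0.14·2244e^(−0.14P) = −0.14Q = -44.252.
ε = (dQ/dP)(P/Q) = (-44.252)(14/316.086).
|ε| > 1, so demand is elastic at this price.

-1.960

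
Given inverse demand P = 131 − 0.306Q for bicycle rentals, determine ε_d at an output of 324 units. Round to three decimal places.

-0.321

At Q = 324, P = 131 − 0.306(324) = 31.86.
dP/dQ = −0.306, so dQ/dP = 1/(−0.306) = -3.268.
ε = (dQ/dP)(P/Q) = (-3.268)(31.86/324).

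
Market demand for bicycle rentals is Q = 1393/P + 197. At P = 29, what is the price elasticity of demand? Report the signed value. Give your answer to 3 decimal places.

-0.196

At P = 29, Q = 245.034.
dQ/dP = −1393/P² = -1.656.
ε = (dQ/dP)(P/Q) = (-1.656)(29/245.034).
|ε| < 1, so demand is inelastic at this price.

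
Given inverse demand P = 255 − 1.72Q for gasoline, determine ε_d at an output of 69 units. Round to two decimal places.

-1.15

At Q = 69, P = 255 − 1.72(69) = 136.32.
dP/dQ = −1.72, so dQ/dP = 1/(−1.72) = -0.581.
ε = (dQ/dP)(P/Q) = (-0.581)(136.32/69).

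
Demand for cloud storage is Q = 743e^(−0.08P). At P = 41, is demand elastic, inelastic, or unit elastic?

Q = 27.958, dQ/dP = -2.237.
ε = (dQ/dP)(P/Q) ≈ -3.280.
|ε| = 3.28 > 1.

elastic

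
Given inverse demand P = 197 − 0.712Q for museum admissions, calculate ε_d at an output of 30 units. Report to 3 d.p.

At Q = 30, P = 197 − 0.712(30) = 175.64.
dP/dQ = −0.712, so dQ/dP = 1/(−0.712) = -1.404.
ε = (dQ/dP)(P/Q) = (-1.404)(175.64/30).

-8.223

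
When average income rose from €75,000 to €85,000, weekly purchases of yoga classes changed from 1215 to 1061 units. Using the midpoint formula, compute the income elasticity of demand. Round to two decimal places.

ΔQ = -154, ΔI = 10000. Midpoints: Ī = 80,000, Q̄ = 1138.0.
ε_I = (ΔQ/ΔI)(Ī/Q̄) = (-154/10000)(80000/1138.0).

-1.08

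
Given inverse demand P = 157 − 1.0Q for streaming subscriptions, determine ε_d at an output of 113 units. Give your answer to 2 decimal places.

At Q = 113, P = 157 − 1.0(113) = 44.00.
dP/dQ = −1.0, so dQ/dP = 1/(−1.0) = -1.000.
ε = (dQ/dP)(P/Q) = (-1.000)(44.00/113).

-0.39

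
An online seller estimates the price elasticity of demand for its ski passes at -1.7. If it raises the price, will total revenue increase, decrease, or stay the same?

|ε| = 1.70 > 1, so demand is elastic. A price rise therefore reduces total revenue.

decrease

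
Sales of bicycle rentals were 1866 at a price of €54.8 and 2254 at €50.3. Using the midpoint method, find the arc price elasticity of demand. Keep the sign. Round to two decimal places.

ΔQ = 2254 − 1866 = 388; ΔP = 50.3 − 54.8 = -4.5.
Midpoints: P̄ = 52.55, Q̄ = 2060.0.
ε = (ΔQ/ΔP)(P̄/Q̄) = (388/-4.5)(52.55/2060.0).

-2.20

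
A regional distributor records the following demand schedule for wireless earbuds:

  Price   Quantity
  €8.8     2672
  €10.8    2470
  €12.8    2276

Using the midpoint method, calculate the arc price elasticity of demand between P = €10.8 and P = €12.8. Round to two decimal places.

-0.48

At P = 10.8, Q = 2470; at P = 12.8, Q = 2276.
ΔQ = -194, ΔP = 2.0. Midpoints: P̄ = 11.80, Q̄ = 2373.0.
ε = (ΔQ/ΔP)(P̄/Q̄) = (-194/2.0)(11.80/2373.0).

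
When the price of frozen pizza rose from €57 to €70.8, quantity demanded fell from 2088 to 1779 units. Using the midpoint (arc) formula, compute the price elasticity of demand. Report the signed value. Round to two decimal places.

-0.74

ΔQ = 1779 − 2088 = -309; ΔP = 70.8 − 57 = 13.8.
Midpoints: P̄ = 63.90, Q̄ = 1933.5.
ε = (ΔQ/ΔP)(P̄/Q̄) = (-309/13.8)(63.90/1933.5).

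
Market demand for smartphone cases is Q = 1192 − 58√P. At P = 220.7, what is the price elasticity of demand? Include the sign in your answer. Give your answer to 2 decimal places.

At P = 220.7, Q = 330.353.
dQ/dP = −58/(2√P) = -1.952.
ε = (dQ/dP)(P/Q) = (-1.952)(220.7/330.353).

-1.30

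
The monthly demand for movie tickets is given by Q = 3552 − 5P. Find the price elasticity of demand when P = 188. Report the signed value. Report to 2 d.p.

-0.36

At P = 188, Q = 2612.
dQ/dP = −5.
ε = (dQ/dP)(P/Q) = (-5)(188/2612).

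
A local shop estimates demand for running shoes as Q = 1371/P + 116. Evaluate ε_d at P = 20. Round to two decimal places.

At P = 20, Q = 184.550.
dQ/dP = −1371/P² = -3.428.
ε = (dQ/dP)(P/Q) = (-3.428)(20/184.550).

-0.37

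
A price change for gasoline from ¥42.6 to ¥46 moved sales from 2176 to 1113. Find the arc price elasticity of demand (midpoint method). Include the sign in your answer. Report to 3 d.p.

ΔQ = 1113 − 2176 = -1063; ΔP = 46 − 42.6 = 3.4.
Midpoints: P̄ = 44.30, Q̄ = 1644.5.
ε = (ΔQ/ΔP)(P̄/Q̄) = (-1063/3.4)(44.30/1644.5).

-8.422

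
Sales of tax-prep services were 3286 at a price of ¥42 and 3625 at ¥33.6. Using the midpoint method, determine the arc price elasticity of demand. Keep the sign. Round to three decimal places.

ΔQ = 3625 − 3286 = 339; ΔP = 33.6 − 42 = -8.4.
Midpoints: P̄ = 37.80, Q̄ = 3455.5.
ε = (ΔQ/ΔP)(P̄/Q̄) = (339/-8.4)(37.80/3455.5).

-0.441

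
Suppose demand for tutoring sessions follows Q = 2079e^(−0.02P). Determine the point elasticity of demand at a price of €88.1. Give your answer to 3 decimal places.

-1.762

At P = 88.1, Q = 356.967.
dQ/dP = −0.02·2079e^(−0.02P) = −0.02Q = -7.139.
ε = (dQ/dP)(P/Q) = (-7.139)(88.1/356.967).
|ε| > 1, so demand is elastic at this price.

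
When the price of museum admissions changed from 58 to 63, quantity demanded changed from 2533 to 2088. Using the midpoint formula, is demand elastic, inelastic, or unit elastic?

elastic

Arc ε ≈ -2.330.
|ε| = 2.33 > 1.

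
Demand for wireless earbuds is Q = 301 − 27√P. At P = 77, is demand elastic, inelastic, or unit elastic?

elastic

Q = 64.076, dQ/dP = -1.538.
ε = (dQ/dP)(P/Q) ≈ -1.849.
|ε| = 1.85 > 1.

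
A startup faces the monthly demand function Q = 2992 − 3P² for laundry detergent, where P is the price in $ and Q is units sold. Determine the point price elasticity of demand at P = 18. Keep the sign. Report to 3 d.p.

-0.962

At P = 18, Q = 2020.
dQ/dP = −6P = -108.
ε = (dQ/dP)(P/Q) = (-108)(18/2020).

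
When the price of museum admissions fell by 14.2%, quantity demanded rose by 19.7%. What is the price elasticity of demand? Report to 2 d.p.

ε = %ΔQ / %ΔP = (19.7)/(-14.2) = -1.387.

-1.39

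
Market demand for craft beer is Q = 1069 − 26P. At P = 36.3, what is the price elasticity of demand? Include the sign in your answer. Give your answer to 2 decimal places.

-7.54

At P = 36.3, Q = 125.200.
dQ/dP = −26.
ε = (dQ/dP)(P/Q) = (-26)(36.3/125.200).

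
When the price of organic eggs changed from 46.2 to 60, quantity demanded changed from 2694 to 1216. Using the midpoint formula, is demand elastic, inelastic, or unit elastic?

Arc ε ≈ -2.909.
|ε| = 2.91 > 1.

elastic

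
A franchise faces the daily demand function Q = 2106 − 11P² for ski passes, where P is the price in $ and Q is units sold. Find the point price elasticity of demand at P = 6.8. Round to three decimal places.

At P = 6.8, Q = 1597.360.
dQ/dP = −22P = -149.600.
ε = (dQ/dP)(P/Q) = (-149.600)(6.8/1597.360).

-0.637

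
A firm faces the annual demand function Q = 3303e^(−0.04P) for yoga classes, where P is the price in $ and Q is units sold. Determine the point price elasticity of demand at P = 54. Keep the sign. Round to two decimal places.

At P = 54, Q = 380.919.
dQ/dP = −0.04·3303e^(−0.04P) = −0.04Q = -15.237.
ε = (dQ/dP)(P/Q) = (-15.237)(54/380.919).
|ε| > 1, so demand is elastic at this price.

-2.16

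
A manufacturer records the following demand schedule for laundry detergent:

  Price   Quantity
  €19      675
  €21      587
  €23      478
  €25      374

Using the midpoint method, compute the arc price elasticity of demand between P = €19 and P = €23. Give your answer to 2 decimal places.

At P = 19, Q = 675; at P = 23, Q = 478.
ΔQ = -197, ΔP = 4. Midpoints: P̄ = 21.00, Q̄ = 576.5.
ε = (ΔQ/ΔP)(P̄/Q̄) = (-197/4)(21.00/576.5).

-1.79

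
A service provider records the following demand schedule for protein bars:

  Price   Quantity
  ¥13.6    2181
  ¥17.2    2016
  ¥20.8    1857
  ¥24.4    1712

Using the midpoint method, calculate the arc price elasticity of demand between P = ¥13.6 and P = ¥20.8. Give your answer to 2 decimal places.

-0.38

At P = 13.6, Q = 2181; at P = 20.8, Q = 1857.
ΔQ = -324, ΔP = 7.2. Midpoints: P̄ = 17.20, Q̄ = 2019.0.
ε = (ΔQ/ΔP)(P̄/Q̄) = (-324/7.2)(17.20/2019.0).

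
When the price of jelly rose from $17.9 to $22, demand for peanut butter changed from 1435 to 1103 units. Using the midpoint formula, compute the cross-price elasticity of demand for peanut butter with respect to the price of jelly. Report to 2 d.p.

ΔQ_x = 1103 − 1435 = -332; ΔP_y = 22 − 17.9 = 4.1.
Midpoints: P̄_y = 19.95, Q̄_x = 1269.0.
ε_xy = (ΔQ_x/ΔP_y)(P̄_y/Q̄_x) = (-332/4.1)(19.95/1269.0).
ε_xy < 0, so the goods are complements.

-1.27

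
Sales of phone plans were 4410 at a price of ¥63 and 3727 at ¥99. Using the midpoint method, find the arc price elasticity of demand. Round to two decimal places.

-0.38

ΔQ = 3727 − 4410 = -683; ΔP = 99 − 63 = 36.
Midpoints: P̄ = 81.00, Q̄ = 4068.5.
ε = (ΔQ/ΔP)(P̄/Q̄) = (-683/36)(81.00/4068.5).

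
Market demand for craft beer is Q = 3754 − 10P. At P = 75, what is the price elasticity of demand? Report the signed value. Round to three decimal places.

-0.250

At P = 75, Q = 3004.
dQ/dP = −10.
ε = (dQ/dP)(P/Q) = (-10)(75/3004).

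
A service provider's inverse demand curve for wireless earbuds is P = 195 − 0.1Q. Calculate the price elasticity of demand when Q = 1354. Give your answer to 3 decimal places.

-0.440

At Q = 1354, P = 195 − 0.1(1354) = 59.60.
dP/dQ = −0.1, so dQ/dP = 1/(−0.1) = -10.000.
ε = (dQ/dP)(P/Q) = (-10.000)(59.60/1354).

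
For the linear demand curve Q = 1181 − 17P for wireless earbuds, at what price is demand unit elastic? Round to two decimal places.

For linear demand Q = a − bP, ε = −bP/(a − bP). |ε| = 1 when bP = a − bP, i.e. P = a/(2b).
P = 1181/(2·17) = 1181/34 = 34.7353.

34.74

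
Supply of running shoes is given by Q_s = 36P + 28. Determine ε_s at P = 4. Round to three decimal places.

At P = 4, Q_s = 172.
dQ_s/dP = 36.
ε_s = (dQ_s/dP)(P/Q_s) = (36)(4/172).

0.837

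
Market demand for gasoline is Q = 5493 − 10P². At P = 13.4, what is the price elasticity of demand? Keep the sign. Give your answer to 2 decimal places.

At P = 13.4, Q = 3697.400.
dQ/dP = −20P = -268.
ε = (dQ/dP)(P/Q) = (-268)(13.4/3697.400).

-0.97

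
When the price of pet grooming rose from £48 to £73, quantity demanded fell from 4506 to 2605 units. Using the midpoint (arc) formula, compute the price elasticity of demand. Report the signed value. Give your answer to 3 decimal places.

ΔQ = 2605 − 4506 = -1901; ΔP = 73 − 48 = 25.
Midpoints: P̄ = 60.50, Q̄ = 3555.5.
ε = (ΔQ/ΔP)(P̄/Q̄) = (-1901/25)(60.50/3555.5).

-1.294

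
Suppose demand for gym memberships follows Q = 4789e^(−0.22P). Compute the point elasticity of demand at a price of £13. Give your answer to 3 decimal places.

-2.860

At P = 13, Q = 274.260.
dQ/dP = −0.22·4789e^(−0.22P) = −0.22Q = -60.337.
ε = (dQ/dP)(P/Q) = (-60.337)(13/274.260).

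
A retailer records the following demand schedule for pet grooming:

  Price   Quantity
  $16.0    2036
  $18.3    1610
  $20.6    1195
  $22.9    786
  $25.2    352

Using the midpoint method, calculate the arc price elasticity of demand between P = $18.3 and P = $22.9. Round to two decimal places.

At P = 18.3, Q = 1610; at P = 22.9, Q = 786.
ΔQ = -824, ΔP = 4.6. Midpoints: P̄ = 20.60, Q̄ = 1198.0.
ε = (ΔQ/ΔP)(P̄/Q̄) = (-824/4.6)(20.60/1198.0).

-3.08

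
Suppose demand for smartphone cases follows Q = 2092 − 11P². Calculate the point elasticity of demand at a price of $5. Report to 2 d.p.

At P = 5, Q = 1817.
dQ/dP = −22P = -110.
ε = (dQ/dP)(P/Q) = (-110)(5/1817).

-0.30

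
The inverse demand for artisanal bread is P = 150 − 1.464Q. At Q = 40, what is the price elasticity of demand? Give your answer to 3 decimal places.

-1.561

At Q = 40, P = 150 − 1.464(40) = 91.44.
dP/dQ = −1.464, so dQ/dP = 1/(−1.464) = -0.683.
ε = (dQ/dP)(P/Q) = (-0.683)(91.44/40).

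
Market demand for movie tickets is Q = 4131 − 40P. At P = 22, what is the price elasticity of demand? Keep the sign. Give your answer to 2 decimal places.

-0.27

At P = 22, Q = 3251.
dQ/dP = −40.
ε = (dQ/dP)(P/Q) = (-40)(22/3251).
|ε| < 1, so demand is inelastic at this price.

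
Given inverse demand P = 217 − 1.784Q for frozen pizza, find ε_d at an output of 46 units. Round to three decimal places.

-1.644

At Q = 46, P = 217 − 1.784(46) = 134.94.
dP/dQ = −1.784, so dQ/dP = 1/(−1.784) = -0.561.
ε = (dQ/dP)(P/Q) = (-0.561)(134.94/46).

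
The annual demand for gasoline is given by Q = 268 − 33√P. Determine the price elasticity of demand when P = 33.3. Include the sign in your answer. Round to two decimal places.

-1.23

At P = 33.3, Q = 77.570.
dQ/dP = −33/(2√P) = -2.859.
ε = (dQ/dP)(P/Q) = (-2.859)(33.3/77.570).
|ε| > 1, so demand is elastic at this price.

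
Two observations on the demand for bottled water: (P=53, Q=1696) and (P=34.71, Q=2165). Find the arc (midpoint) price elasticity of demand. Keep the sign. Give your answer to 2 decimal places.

ΔQ = 2165 − 1696 = 469; ΔP = 34.71 − 53 = -18.29.
Midpoints: P̄ = 43.86, Q̄ = 1930.5.
ε = (ΔQ/ΔP)(P̄/Q̄) = (469/-18.29)(43.86/1930.5).

-0.58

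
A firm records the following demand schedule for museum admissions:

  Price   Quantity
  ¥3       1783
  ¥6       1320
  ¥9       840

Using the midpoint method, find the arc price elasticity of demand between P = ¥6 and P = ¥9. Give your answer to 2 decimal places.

-1.11

At P = 6, Q = 1320; at P = 9, Q = 840.
ΔQ = -480, ΔP = 3. Midpoints: P̄ = 7.50, Q̄ = 1080.0.
ε = (ΔQ/ΔP)(P̄/Q̄) = (-480/3)(7.50/1080.0).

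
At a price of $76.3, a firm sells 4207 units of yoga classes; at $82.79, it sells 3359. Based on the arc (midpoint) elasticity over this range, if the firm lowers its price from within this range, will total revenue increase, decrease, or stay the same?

Arc ε = (-848/6.49)(79.55/3783.0) ≈ -2.747.
|ε| = 2.75 > 1, so demand is elastic. A price cut therefore raises total revenue.

increase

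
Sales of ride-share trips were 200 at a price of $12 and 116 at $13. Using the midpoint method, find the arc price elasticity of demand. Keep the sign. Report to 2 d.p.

-6.65

ΔQ = 116 − 200 = -84; ΔP = 13 − 12 = 1.
Midpoints: P̄ = 12.50, Q̄ = 158.0.
ε = (ΔQ/ΔP)(P̄/Q̄) = (-84/1)(12.50/158.0).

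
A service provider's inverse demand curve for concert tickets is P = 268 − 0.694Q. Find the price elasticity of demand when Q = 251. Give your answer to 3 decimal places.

-0.539

At Q = 251, P = 268 − 0.694(251) = 93.81.
dP/dQ = −0.694, so dQ/dP = 1/(−0.694) = -1.441.
ε = (dQ/dP)(P/Q) = (-1.441)(93.81/251).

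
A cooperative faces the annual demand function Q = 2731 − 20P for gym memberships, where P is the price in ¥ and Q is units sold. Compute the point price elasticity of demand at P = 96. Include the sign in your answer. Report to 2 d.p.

-2.37

At P = 96, Q = 811.
dQ/dP = −20.
ε = (dQ/dP)(P/Q) = (-20)(96/811).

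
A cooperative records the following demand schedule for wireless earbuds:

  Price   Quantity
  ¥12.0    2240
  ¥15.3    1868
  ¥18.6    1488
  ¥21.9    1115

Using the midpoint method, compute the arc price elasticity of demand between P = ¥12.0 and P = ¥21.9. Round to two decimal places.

-1.15

At P = 12.0, Q = 2240; at P = 21.9, Q = 1115.
ΔQ = -1125, ΔP = 9.9. Midpoints: P̄ = 16.95, Q̄ = 1677.5.
ε = (ΔQ/ΔP)(P̄/Q̄) = (-1125/9.9)(16.95/1677.5).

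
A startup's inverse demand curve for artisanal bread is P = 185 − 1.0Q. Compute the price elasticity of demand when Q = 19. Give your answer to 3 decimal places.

-8.737

At Q = 19, P = 185 − 1.0(19) = 166.00.
dP/dQ = −1.0, so dQ/dP = 1/(−1.0) = -1.000.
ε = (dQ/dP)(P/Q) = (-1.000)(166.00/19).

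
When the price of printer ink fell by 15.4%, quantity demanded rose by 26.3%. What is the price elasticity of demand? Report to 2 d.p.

ε = %ΔQ / %ΔP = (26.3)/(-15.4) = -1.708.

-1.71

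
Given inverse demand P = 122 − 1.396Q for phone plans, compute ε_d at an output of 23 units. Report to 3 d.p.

-2.800

At Q = 23, P = 122 − 1.396(23) = 89.89.
dP/dQ = −1.396, so dQ/dP = 1/(−1.396) = -0.716.
ε = (dQ/dP)(P/Q) = (-0.716)(89.89/23).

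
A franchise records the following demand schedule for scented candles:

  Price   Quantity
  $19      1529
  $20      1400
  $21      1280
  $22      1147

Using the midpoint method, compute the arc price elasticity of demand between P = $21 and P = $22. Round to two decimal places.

-2.36

At P = 21, Q = 1280; at P = 22, Q = 1147.
ΔQ = -133, ΔP = 1. Midpoints: P̄ = 21.50, Q̄ = 1213.5.
ε = (ΔQ/ΔP)(P̄/Q̄) = (-133/1)(21.50/1213.5).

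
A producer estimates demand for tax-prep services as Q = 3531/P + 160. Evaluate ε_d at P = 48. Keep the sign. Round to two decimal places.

At P = 48, Q = 233.562.
dQ/dP = −3531/P² = -1.533.
ε = (dQ/dP)(P/Q) = (-1.533)(48/233.562).

-0.31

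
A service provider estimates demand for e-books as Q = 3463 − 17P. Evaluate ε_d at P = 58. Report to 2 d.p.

At P = 58, Q = 2477.
dQ/dP = −17.
ε = (dQ/dP)(P/Q) = (-17)(58/2477).
|ε| < 1, so demand is inelastic at this price.

-0.40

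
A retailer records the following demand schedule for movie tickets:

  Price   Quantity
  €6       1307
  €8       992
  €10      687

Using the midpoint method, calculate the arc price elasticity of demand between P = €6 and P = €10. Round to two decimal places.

At P = 6, Q = 1307; at P = 10, Q = 687.
ΔQ = -620, ΔP = 4. Midpoints: P̄ = 8.00, Q̄ = 997.0.
ε = (ΔQ/ΔP)(P̄/Q̄) = (-620/4)(8.00/997.0).

-1.24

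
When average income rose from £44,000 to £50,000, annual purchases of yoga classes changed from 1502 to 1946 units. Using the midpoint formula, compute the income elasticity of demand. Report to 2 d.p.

ΔQ = 444, ΔI = 6000. Midpoints: Ī = 47,000, Q̄ = 1724.0.
ε_I = (ΔQ/ΔI)(Ī/Q̄) = (444/6000)(47000/1724.0).

2.02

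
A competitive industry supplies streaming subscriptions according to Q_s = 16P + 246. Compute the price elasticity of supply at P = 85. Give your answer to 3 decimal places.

0.847

At P = 85, Q_s = 1606.
dQ_s/dP = 16.
ε_s = (dQ_s/dP)(P/Q_s) = (16)(85/1606).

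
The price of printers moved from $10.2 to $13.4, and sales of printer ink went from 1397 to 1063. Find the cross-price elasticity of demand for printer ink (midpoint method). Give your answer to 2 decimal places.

ΔQ_x = 1063 − 1397 = -334; ΔP_y = 13.4 − 10.2 = 3.2.
Midpoints: P̄_y = 11.80, Q̄_x = 1230.0.
ε_xy = (ΔQ_x/ΔP_y)(P̄_y/Q̄_x) = (-334/3.2)(11.80/1230.0).

-1.00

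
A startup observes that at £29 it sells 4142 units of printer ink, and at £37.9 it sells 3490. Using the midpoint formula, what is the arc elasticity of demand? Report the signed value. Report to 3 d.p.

-0.642

ΔQ = 3490 − 4142 = -652; ΔP = 37.9 − 29 = 8.9.
Midpoints: P̄ = 33.45, Q̄ = 3816.0.
ε = (ΔQ/ΔP)(P̄/Q̄) = (-652/8.9)(33.45/3816.0).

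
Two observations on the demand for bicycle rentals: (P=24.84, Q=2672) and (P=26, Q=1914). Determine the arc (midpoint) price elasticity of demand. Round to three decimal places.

ΔQ = 1914 − 2672 = -758; ΔP = 26 − 24.84 = 1.16.
Midpoints: P̄ = 25.42, Q̄ = 2293.0.
ε = (ΔQ/ΔP)(P̄/Q̄) = (-758/1.16)(25.42/2293.0).

-7.244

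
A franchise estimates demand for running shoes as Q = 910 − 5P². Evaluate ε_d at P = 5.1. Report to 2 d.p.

At P = 5.1, Q = 779.950.
dQ/dP = −10P = -51.
ε = (dQ/dP)(P/Q) = (-51)(5.1/779.950).

-0.33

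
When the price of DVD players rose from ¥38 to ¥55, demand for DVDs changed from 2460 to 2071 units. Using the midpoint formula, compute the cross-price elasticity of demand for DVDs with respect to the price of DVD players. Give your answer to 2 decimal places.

ΔQ_x = 2071 − 2460 = -389; ΔP_y = 55 − 38 = 17.
Midpoints: P̄_y = 46.50, Q̄_x = 2265.5.
ε_xy = (ΔQ_x/ΔP_y)(P̄_y/Q̄_x) = (-389/17)(46.50/2265.5).

-0.47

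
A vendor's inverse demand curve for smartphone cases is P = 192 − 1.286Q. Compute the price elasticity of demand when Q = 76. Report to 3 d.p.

-0.964

At Q = 76, P = 192 − 1.286(76) = 94.26.
dP/dQ = −1.286, so dQ/dP = 1/(−1.286) = -0.778.
ε = (dQ/dP)(P/Q) = (-0.778)(94.26/76).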